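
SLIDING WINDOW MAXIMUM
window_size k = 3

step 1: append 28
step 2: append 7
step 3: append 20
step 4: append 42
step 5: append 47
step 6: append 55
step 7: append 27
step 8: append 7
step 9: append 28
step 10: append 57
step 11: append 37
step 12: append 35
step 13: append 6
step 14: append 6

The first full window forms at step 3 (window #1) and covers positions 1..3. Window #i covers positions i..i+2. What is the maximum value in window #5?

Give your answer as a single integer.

Answer: 55

Derivation:
step 1: append 28 -> window=[28] (not full yet)
step 2: append 7 -> window=[28, 7] (not full yet)
step 3: append 20 -> window=[28, 7, 20] -> max=28
step 4: append 42 -> window=[7, 20, 42] -> max=42
step 5: append 47 -> window=[20, 42, 47] -> max=47
step 6: append 55 -> window=[42, 47, 55] -> max=55
step 7: append 27 -> window=[47, 55, 27] -> max=55
Window #5 max = 55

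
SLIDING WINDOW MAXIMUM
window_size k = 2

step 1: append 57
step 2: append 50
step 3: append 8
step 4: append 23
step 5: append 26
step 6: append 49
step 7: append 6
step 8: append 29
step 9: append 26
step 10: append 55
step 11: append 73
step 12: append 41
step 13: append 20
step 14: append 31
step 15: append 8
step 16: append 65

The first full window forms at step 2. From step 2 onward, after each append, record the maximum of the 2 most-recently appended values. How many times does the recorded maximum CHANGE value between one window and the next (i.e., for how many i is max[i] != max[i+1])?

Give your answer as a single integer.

step 1: append 57 -> window=[57] (not full yet)
step 2: append 50 -> window=[57, 50] -> max=57
step 3: append 8 -> window=[50, 8] -> max=50
step 4: append 23 -> window=[8, 23] -> max=23
step 5: append 26 -> window=[23, 26] -> max=26
step 6: append 49 -> window=[26, 49] -> max=49
step 7: append 6 -> window=[49, 6] -> max=49
step 8: append 29 -> window=[6, 29] -> max=29
step 9: append 26 -> window=[29, 26] -> max=29
step 10: append 55 -> window=[26, 55] -> max=55
step 11: append 73 -> window=[55, 73] -> max=73
step 12: append 41 -> window=[73, 41] -> max=73
step 13: append 20 -> window=[41, 20] -> max=41
step 14: append 31 -> window=[20, 31] -> max=31
step 15: append 8 -> window=[31, 8] -> max=31
step 16: append 65 -> window=[8, 65] -> max=65
Recorded maximums: 57 50 23 26 49 49 29 29 55 73 73 41 31 31 65
Changes between consecutive maximums: 10

Answer: 10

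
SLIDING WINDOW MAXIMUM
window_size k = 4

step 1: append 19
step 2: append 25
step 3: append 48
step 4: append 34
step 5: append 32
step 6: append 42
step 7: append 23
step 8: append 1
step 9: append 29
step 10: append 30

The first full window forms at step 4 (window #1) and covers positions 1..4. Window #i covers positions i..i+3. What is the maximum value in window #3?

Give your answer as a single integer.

Answer: 48

Derivation:
step 1: append 19 -> window=[19] (not full yet)
step 2: append 25 -> window=[19, 25] (not full yet)
step 3: append 48 -> window=[19, 25, 48] (not full yet)
step 4: append 34 -> window=[19, 25, 48, 34] -> max=48
step 5: append 32 -> window=[25, 48, 34, 32] -> max=48
step 6: append 42 -> window=[48, 34, 32, 42] -> max=48
Window #3 max = 48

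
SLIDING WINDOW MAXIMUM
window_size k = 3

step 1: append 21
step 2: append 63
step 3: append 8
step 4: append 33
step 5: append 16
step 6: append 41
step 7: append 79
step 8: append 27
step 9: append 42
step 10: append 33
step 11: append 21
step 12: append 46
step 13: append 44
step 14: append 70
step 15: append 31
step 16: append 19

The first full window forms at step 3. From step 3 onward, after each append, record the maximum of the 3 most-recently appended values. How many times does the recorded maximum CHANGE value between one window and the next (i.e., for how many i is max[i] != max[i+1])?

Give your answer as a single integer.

step 1: append 21 -> window=[21] (not full yet)
step 2: append 63 -> window=[21, 63] (not full yet)
step 3: append 8 -> window=[21, 63, 8] -> max=63
step 4: append 33 -> window=[63, 8, 33] -> max=63
step 5: append 16 -> window=[8, 33, 16] -> max=33
step 6: append 41 -> window=[33, 16, 41] -> max=41
step 7: append 79 -> window=[16, 41, 79] -> max=79
step 8: append 27 -> window=[41, 79, 27] -> max=79
step 9: append 42 -> window=[79, 27, 42] -> max=79
step 10: append 33 -> window=[27, 42, 33] -> max=42
step 11: append 21 -> window=[42, 33, 21] -> max=42
step 12: append 46 -> window=[33, 21, 46] -> max=46
step 13: append 44 -> window=[21, 46, 44] -> max=46
step 14: append 70 -> window=[46, 44, 70] -> max=70
step 15: append 31 -> window=[44, 70, 31] -> max=70
step 16: append 19 -> window=[70, 31, 19] -> max=70
Recorded maximums: 63 63 33 41 79 79 79 42 42 46 46 70 70 70
Changes between consecutive maximums: 6

Answer: 6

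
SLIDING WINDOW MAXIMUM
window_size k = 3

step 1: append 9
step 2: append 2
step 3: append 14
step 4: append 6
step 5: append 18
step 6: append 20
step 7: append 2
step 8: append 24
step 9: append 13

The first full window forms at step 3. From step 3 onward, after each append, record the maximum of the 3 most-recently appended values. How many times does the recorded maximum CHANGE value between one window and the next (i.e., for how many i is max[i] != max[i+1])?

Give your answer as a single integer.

Answer: 3

Derivation:
step 1: append 9 -> window=[9] (not full yet)
step 2: append 2 -> window=[9, 2] (not full yet)
step 3: append 14 -> window=[9, 2, 14] -> max=14
step 4: append 6 -> window=[2, 14, 6] -> max=14
step 5: append 18 -> window=[14, 6, 18] -> max=18
step 6: append 20 -> window=[6, 18, 20] -> max=20
step 7: append 2 -> window=[18, 20, 2] -> max=20
step 8: append 24 -> window=[20, 2, 24] -> max=24
step 9: append 13 -> window=[2, 24, 13] -> max=24
Recorded maximums: 14 14 18 20 20 24 24
Changes between consecutive maximums: 3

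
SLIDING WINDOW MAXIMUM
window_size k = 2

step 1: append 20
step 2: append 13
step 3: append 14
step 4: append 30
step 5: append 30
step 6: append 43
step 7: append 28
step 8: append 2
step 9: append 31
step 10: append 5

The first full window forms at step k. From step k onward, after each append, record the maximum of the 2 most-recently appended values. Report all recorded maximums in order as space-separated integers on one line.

step 1: append 20 -> window=[20] (not full yet)
step 2: append 13 -> window=[20, 13] -> max=20
step 3: append 14 -> window=[13, 14] -> max=14
step 4: append 30 -> window=[14, 30] -> max=30
step 5: append 30 -> window=[30, 30] -> max=30
step 6: append 43 -> window=[30, 43] -> max=43
step 7: append 28 -> window=[43, 28] -> max=43
step 8: append 2 -> window=[28, 2] -> max=28
step 9: append 31 -> window=[2, 31] -> max=31
step 10: append 5 -> window=[31, 5] -> max=31

Answer: 20 14 30 30 43 43 28 31 31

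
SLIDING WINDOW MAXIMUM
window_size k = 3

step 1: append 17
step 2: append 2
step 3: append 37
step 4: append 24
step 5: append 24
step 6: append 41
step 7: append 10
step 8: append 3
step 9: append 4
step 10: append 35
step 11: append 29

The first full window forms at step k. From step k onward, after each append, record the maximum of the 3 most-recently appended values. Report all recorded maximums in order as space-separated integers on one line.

Answer: 37 37 37 41 41 41 10 35 35

Derivation:
step 1: append 17 -> window=[17] (not full yet)
step 2: append 2 -> window=[17, 2] (not full yet)
step 3: append 37 -> window=[17, 2, 37] -> max=37
step 4: append 24 -> window=[2, 37, 24] -> max=37
step 5: append 24 -> window=[37, 24, 24] -> max=37
step 6: append 41 -> window=[24, 24, 41] -> max=41
step 7: append 10 -> window=[24, 41, 10] -> max=41
step 8: append 3 -> window=[41, 10, 3] -> max=41
step 9: append 4 -> window=[10, 3, 4] -> max=10
step 10: append 35 -> window=[3, 4, 35] -> max=35
step 11: append 29 -> window=[4, 35, 29] -> max=35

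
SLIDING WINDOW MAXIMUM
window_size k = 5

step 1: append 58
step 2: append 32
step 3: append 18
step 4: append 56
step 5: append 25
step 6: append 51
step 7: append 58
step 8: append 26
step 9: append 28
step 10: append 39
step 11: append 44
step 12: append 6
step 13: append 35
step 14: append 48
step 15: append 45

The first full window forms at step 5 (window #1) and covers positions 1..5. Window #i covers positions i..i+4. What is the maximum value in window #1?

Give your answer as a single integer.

Answer: 58

Derivation:
step 1: append 58 -> window=[58] (not full yet)
step 2: append 32 -> window=[58, 32] (not full yet)
step 3: append 18 -> window=[58, 32, 18] (not full yet)
step 4: append 56 -> window=[58, 32, 18, 56] (not full yet)
step 5: append 25 -> window=[58, 32, 18, 56, 25] -> max=58
Window #1 max = 58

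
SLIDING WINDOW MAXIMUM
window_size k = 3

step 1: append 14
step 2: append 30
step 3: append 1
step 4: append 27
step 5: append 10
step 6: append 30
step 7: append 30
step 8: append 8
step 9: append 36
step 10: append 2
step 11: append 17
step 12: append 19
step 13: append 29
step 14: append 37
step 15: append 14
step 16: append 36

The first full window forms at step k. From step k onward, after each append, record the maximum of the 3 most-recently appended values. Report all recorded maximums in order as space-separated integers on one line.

Answer: 30 30 27 30 30 30 36 36 36 19 29 37 37 37

Derivation:
step 1: append 14 -> window=[14] (not full yet)
step 2: append 30 -> window=[14, 30] (not full yet)
step 3: append 1 -> window=[14, 30, 1] -> max=30
step 4: append 27 -> window=[30, 1, 27] -> max=30
step 5: append 10 -> window=[1, 27, 10] -> max=27
step 6: append 30 -> window=[27, 10, 30] -> max=30
step 7: append 30 -> window=[10, 30, 30] -> max=30
step 8: append 8 -> window=[30, 30, 8] -> max=30
step 9: append 36 -> window=[30, 8, 36] -> max=36
step 10: append 2 -> window=[8, 36, 2] -> max=36
step 11: append 17 -> window=[36, 2, 17] -> max=36
step 12: append 19 -> window=[2, 17, 19] -> max=19
step 13: append 29 -> window=[17, 19, 29] -> max=29
step 14: append 37 -> window=[19, 29, 37] -> max=37
step 15: append 14 -> window=[29, 37, 14] -> max=37
step 16: append 36 -> window=[37, 14, 36] -> max=37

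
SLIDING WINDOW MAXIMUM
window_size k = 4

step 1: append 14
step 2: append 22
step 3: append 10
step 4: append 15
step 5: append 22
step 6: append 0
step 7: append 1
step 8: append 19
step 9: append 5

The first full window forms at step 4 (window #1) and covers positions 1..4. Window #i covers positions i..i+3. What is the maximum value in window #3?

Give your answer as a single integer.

Answer: 22

Derivation:
step 1: append 14 -> window=[14] (not full yet)
step 2: append 22 -> window=[14, 22] (not full yet)
step 3: append 10 -> window=[14, 22, 10] (not full yet)
step 4: append 15 -> window=[14, 22, 10, 15] -> max=22
step 5: append 22 -> window=[22, 10, 15, 22] -> max=22
step 6: append 0 -> window=[10, 15, 22, 0] -> max=22
Window #3 max = 22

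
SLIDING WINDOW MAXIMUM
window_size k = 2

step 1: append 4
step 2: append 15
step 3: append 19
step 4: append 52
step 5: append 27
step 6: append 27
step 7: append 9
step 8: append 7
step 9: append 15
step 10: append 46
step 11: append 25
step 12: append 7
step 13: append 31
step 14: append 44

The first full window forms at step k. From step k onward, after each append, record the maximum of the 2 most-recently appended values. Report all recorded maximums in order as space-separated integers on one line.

step 1: append 4 -> window=[4] (not full yet)
step 2: append 15 -> window=[4, 15] -> max=15
step 3: append 19 -> window=[15, 19] -> max=19
step 4: append 52 -> window=[19, 52] -> max=52
step 5: append 27 -> window=[52, 27] -> max=52
step 6: append 27 -> window=[27, 27] -> max=27
step 7: append 9 -> window=[27, 9] -> max=27
step 8: append 7 -> window=[9, 7] -> max=9
step 9: append 15 -> window=[7, 15] -> max=15
step 10: append 46 -> window=[15, 46] -> max=46
step 11: append 25 -> window=[46, 25] -> max=46
step 12: append 7 -> window=[25, 7] -> max=25
step 13: append 31 -> window=[7, 31] -> max=31
step 14: append 44 -> window=[31, 44] -> max=44

Answer: 15 19 52 52 27 27 9 15 46 46 25 31 44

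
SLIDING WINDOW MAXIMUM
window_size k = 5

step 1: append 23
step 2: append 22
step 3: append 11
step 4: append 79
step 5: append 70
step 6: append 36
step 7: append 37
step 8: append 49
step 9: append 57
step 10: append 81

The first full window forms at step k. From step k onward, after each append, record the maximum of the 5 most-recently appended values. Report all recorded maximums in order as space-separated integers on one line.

Answer: 79 79 79 79 70 81

Derivation:
step 1: append 23 -> window=[23] (not full yet)
step 2: append 22 -> window=[23, 22] (not full yet)
step 3: append 11 -> window=[23, 22, 11] (not full yet)
step 4: append 79 -> window=[23, 22, 11, 79] (not full yet)
step 5: append 70 -> window=[23, 22, 11, 79, 70] -> max=79
step 6: append 36 -> window=[22, 11, 79, 70, 36] -> max=79
step 7: append 37 -> window=[11, 79, 70, 36, 37] -> max=79
step 8: append 49 -> window=[79, 70, 36, 37, 49] -> max=79
step 9: append 57 -> window=[70, 36, 37, 49, 57] -> max=70
step 10: append 81 -> window=[36, 37, 49, 57, 81] -> max=81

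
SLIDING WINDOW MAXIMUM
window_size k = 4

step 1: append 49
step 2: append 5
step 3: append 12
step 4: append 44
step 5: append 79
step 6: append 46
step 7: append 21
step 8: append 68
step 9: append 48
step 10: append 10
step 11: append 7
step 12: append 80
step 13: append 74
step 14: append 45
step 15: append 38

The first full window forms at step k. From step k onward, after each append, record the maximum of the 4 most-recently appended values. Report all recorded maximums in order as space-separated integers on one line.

Answer: 49 79 79 79 79 68 68 68 80 80 80 80

Derivation:
step 1: append 49 -> window=[49] (not full yet)
step 2: append 5 -> window=[49, 5] (not full yet)
step 3: append 12 -> window=[49, 5, 12] (not full yet)
step 4: append 44 -> window=[49, 5, 12, 44] -> max=49
step 5: append 79 -> window=[5, 12, 44, 79] -> max=79
step 6: append 46 -> window=[12, 44, 79, 46] -> max=79
step 7: append 21 -> window=[44, 79, 46, 21] -> max=79
step 8: append 68 -> window=[79, 46, 21, 68] -> max=79
step 9: append 48 -> window=[46, 21, 68, 48] -> max=68
step 10: append 10 -> window=[21, 68, 48, 10] -> max=68
step 11: append 7 -> window=[68, 48, 10, 7] -> max=68
step 12: append 80 -> window=[48, 10, 7, 80] -> max=80
step 13: append 74 -> window=[10, 7, 80, 74] -> max=80
step 14: append 45 -> window=[7, 80, 74, 45] -> max=80
step 15: append 38 -> window=[80, 74, 45, 38] -> max=80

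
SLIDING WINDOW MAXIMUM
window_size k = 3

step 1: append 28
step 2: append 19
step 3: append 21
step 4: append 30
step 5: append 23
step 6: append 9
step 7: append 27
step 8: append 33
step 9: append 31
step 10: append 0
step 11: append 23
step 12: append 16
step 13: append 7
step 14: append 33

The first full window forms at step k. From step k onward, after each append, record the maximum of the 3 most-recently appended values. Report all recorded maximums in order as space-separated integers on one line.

step 1: append 28 -> window=[28] (not full yet)
step 2: append 19 -> window=[28, 19] (not full yet)
step 3: append 21 -> window=[28, 19, 21] -> max=28
step 4: append 30 -> window=[19, 21, 30] -> max=30
step 5: append 23 -> window=[21, 30, 23] -> max=30
step 6: append 9 -> window=[30, 23, 9] -> max=30
step 7: append 27 -> window=[23, 9, 27] -> max=27
step 8: append 33 -> window=[9, 27, 33] -> max=33
step 9: append 31 -> window=[27, 33, 31] -> max=33
step 10: append 0 -> window=[33, 31, 0] -> max=33
step 11: append 23 -> window=[31, 0, 23] -> max=31
step 12: append 16 -> window=[0, 23, 16] -> max=23
step 13: append 7 -> window=[23, 16, 7] -> max=23
step 14: append 33 -> window=[16, 7, 33] -> max=33

Answer: 28 30 30 30 27 33 33 33 31 23 23 33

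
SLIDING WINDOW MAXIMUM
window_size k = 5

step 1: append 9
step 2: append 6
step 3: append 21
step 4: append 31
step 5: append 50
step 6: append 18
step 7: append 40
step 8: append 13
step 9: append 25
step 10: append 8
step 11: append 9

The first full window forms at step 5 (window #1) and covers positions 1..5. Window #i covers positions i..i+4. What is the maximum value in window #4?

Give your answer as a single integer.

Answer: 50

Derivation:
step 1: append 9 -> window=[9] (not full yet)
step 2: append 6 -> window=[9, 6] (not full yet)
step 3: append 21 -> window=[9, 6, 21] (not full yet)
step 4: append 31 -> window=[9, 6, 21, 31] (not full yet)
step 5: append 50 -> window=[9, 6, 21, 31, 50] -> max=50
step 6: append 18 -> window=[6, 21, 31, 50, 18] -> max=50
step 7: append 40 -> window=[21, 31, 50, 18, 40] -> max=50
step 8: append 13 -> window=[31, 50, 18, 40, 13] -> max=50
Window #4 max = 50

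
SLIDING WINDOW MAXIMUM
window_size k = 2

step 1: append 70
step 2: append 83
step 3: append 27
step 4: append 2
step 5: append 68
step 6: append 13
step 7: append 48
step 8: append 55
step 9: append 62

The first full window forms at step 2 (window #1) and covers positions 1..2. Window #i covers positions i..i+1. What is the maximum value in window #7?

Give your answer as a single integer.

step 1: append 70 -> window=[70] (not full yet)
step 2: append 83 -> window=[70, 83] -> max=83
step 3: append 27 -> window=[83, 27] -> max=83
step 4: append 2 -> window=[27, 2] -> max=27
step 5: append 68 -> window=[2, 68] -> max=68
step 6: append 13 -> window=[68, 13] -> max=68
step 7: append 48 -> window=[13, 48] -> max=48
step 8: append 55 -> window=[48, 55] -> max=55
Window #7 max = 55

Answer: 55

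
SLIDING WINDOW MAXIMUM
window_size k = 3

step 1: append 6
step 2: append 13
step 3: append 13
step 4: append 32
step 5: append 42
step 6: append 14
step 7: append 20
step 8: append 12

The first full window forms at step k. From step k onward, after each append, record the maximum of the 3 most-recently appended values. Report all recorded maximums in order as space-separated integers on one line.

Answer: 13 32 42 42 42 20

Derivation:
step 1: append 6 -> window=[6] (not full yet)
step 2: append 13 -> window=[6, 13] (not full yet)
step 3: append 13 -> window=[6, 13, 13] -> max=13
step 4: append 32 -> window=[13, 13, 32] -> max=32
step 5: append 42 -> window=[13, 32, 42] -> max=42
step 6: append 14 -> window=[32, 42, 14] -> max=42
step 7: append 20 -> window=[42, 14, 20] -> max=42
step 8: append 12 -> window=[14, 20, 12] -> max=20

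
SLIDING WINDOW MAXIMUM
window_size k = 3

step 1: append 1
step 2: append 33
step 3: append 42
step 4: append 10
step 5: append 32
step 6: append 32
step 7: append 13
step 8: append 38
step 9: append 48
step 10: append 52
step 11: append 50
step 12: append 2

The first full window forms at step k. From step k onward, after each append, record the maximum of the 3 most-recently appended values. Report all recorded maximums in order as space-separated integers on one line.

step 1: append 1 -> window=[1] (not full yet)
step 2: append 33 -> window=[1, 33] (not full yet)
step 3: append 42 -> window=[1, 33, 42] -> max=42
step 4: append 10 -> window=[33, 42, 10] -> max=42
step 5: append 32 -> window=[42, 10, 32] -> max=42
step 6: append 32 -> window=[10, 32, 32] -> max=32
step 7: append 13 -> window=[32, 32, 13] -> max=32
step 8: append 38 -> window=[32, 13, 38] -> max=38
step 9: append 48 -> window=[13, 38, 48] -> max=48
step 10: append 52 -> window=[38, 48, 52] -> max=52
step 11: append 50 -> window=[48, 52, 50] -> max=52
step 12: append 2 -> window=[52, 50, 2] -> max=52

Answer: 42 42 42 32 32 38 48 52 52 52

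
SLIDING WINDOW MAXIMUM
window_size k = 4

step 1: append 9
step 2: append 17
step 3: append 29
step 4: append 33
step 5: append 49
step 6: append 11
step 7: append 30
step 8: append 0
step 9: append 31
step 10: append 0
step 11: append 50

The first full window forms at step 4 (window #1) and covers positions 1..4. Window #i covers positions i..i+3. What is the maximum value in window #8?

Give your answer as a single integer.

step 1: append 9 -> window=[9] (not full yet)
step 2: append 17 -> window=[9, 17] (not full yet)
step 3: append 29 -> window=[9, 17, 29] (not full yet)
step 4: append 33 -> window=[9, 17, 29, 33] -> max=33
step 5: append 49 -> window=[17, 29, 33, 49] -> max=49
step 6: append 11 -> window=[29, 33, 49, 11] -> max=49
step 7: append 30 -> window=[33, 49, 11, 30] -> max=49
step 8: append 0 -> window=[49, 11, 30, 0] -> max=49
step 9: append 31 -> window=[11, 30, 0, 31] -> max=31
step 10: append 0 -> window=[30, 0, 31, 0] -> max=31
step 11: append 50 -> window=[0, 31, 0, 50] -> max=50
Window #8 max = 50

Answer: 50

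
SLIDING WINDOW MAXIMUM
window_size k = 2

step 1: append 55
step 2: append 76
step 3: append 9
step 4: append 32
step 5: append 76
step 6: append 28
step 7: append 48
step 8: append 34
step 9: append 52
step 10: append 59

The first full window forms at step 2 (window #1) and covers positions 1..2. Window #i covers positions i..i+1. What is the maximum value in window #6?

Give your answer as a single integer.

Answer: 48

Derivation:
step 1: append 55 -> window=[55] (not full yet)
step 2: append 76 -> window=[55, 76] -> max=76
step 3: append 9 -> window=[76, 9] -> max=76
step 4: append 32 -> window=[9, 32] -> max=32
step 5: append 76 -> window=[32, 76] -> max=76
step 6: append 28 -> window=[76, 28] -> max=76
step 7: append 48 -> window=[28, 48] -> max=48
Window #6 max = 48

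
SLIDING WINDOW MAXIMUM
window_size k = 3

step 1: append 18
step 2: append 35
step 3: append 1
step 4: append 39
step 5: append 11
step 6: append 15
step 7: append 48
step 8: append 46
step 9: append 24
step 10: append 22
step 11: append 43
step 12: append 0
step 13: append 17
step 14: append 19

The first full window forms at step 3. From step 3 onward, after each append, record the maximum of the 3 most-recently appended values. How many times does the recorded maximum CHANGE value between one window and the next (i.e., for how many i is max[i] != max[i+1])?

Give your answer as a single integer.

Answer: 5

Derivation:
step 1: append 18 -> window=[18] (not full yet)
step 2: append 35 -> window=[18, 35] (not full yet)
step 3: append 1 -> window=[18, 35, 1] -> max=35
step 4: append 39 -> window=[35, 1, 39] -> max=39
step 5: append 11 -> window=[1, 39, 11] -> max=39
step 6: append 15 -> window=[39, 11, 15] -> max=39
step 7: append 48 -> window=[11, 15, 48] -> max=48
step 8: append 46 -> window=[15, 48, 46] -> max=48
step 9: append 24 -> window=[48, 46, 24] -> max=48
step 10: append 22 -> window=[46, 24, 22] -> max=46
step 11: append 43 -> window=[24, 22, 43] -> max=43
step 12: append 0 -> window=[22, 43, 0] -> max=43
step 13: append 17 -> window=[43, 0, 17] -> max=43
step 14: append 19 -> window=[0, 17, 19] -> max=19
Recorded maximums: 35 39 39 39 48 48 48 46 43 43 43 19
Changes between consecutive maximums: 5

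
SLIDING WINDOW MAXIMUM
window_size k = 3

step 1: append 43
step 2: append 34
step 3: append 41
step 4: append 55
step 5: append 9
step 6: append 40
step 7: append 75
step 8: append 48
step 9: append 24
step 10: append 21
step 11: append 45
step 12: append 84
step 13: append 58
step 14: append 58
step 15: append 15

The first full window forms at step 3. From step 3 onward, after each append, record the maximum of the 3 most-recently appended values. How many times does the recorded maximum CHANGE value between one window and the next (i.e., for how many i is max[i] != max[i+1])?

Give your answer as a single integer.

step 1: append 43 -> window=[43] (not full yet)
step 2: append 34 -> window=[43, 34] (not full yet)
step 3: append 41 -> window=[43, 34, 41] -> max=43
step 4: append 55 -> window=[34, 41, 55] -> max=55
step 5: append 9 -> window=[41, 55, 9] -> max=55
step 6: append 40 -> window=[55, 9, 40] -> max=55
step 7: append 75 -> window=[9, 40, 75] -> max=75
step 8: append 48 -> window=[40, 75, 48] -> max=75
step 9: append 24 -> window=[75, 48, 24] -> max=75
step 10: append 21 -> window=[48, 24, 21] -> max=48
step 11: append 45 -> window=[24, 21, 45] -> max=45
step 12: append 84 -> window=[21, 45, 84] -> max=84
step 13: append 58 -> window=[45, 84, 58] -> max=84
step 14: append 58 -> window=[84, 58, 58] -> max=84
step 15: append 15 -> window=[58, 58, 15] -> max=58
Recorded maximums: 43 55 55 55 75 75 75 48 45 84 84 84 58
Changes between consecutive maximums: 6

Answer: 6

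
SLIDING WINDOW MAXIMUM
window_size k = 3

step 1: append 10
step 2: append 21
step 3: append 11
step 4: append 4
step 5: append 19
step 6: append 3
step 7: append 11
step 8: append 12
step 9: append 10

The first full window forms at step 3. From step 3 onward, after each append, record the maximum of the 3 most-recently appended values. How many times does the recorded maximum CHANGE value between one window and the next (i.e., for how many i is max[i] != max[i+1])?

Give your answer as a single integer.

step 1: append 10 -> window=[10] (not full yet)
step 2: append 21 -> window=[10, 21] (not full yet)
step 3: append 11 -> window=[10, 21, 11] -> max=21
step 4: append 4 -> window=[21, 11, 4] -> max=21
step 5: append 19 -> window=[11, 4, 19] -> max=19
step 6: append 3 -> window=[4, 19, 3] -> max=19
step 7: append 11 -> window=[19, 3, 11] -> max=19
step 8: append 12 -> window=[3, 11, 12] -> max=12
step 9: append 10 -> window=[11, 12, 10] -> max=12
Recorded maximums: 21 21 19 19 19 12 12
Changes between consecutive maximums: 2

Answer: 2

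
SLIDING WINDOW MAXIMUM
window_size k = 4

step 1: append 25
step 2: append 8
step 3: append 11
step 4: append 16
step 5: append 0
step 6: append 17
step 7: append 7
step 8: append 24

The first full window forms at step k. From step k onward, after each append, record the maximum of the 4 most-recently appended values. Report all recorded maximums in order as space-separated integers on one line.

step 1: append 25 -> window=[25] (not full yet)
step 2: append 8 -> window=[25, 8] (not full yet)
step 3: append 11 -> window=[25, 8, 11] (not full yet)
step 4: append 16 -> window=[25, 8, 11, 16] -> max=25
step 5: append 0 -> window=[8, 11, 16, 0] -> max=16
step 6: append 17 -> window=[11, 16, 0, 17] -> max=17
step 7: append 7 -> window=[16, 0, 17, 7] -> max=17
step 8: append 24 -> window=[0, 17, 7, 24] -> max=24

Answer: 25 16 17 17 24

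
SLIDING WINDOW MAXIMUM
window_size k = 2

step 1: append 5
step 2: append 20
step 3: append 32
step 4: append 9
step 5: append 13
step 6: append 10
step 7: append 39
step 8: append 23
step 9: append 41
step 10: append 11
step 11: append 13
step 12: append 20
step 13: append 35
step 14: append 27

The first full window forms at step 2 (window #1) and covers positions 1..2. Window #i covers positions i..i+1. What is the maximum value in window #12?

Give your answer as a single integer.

Answer: 35

Derivation:
step 1: append 5 -> window=[5] (not full yet)
step 2: append 20 -> window=[5, 20] -> max=20
step 3: append 32 -> window=[20, 32] -> max=32
step 4: append 9 -> window=[32, 9] -> max=32
step 5: append 13 -> window=[9, 13] -> max=13
step 6: append 10 -> window=[13, 10] -> max=13
step 7: append 39 -> window=[10, 39] -> max=39
step 8: append 23 -> window=[39, 23] -> max=39
step 9: append 41 -> window=[23, 41] -> max=41
step 10: append 11 -> window=[41, 11] -> max=41
step 11: append 13 -> window=[11, 13] -> max=13
step 12: append 20 -> window=[13, 20] -> max=20
step 13: append 35 -> window=[20, 35] -> max=35
Window #12 max = 35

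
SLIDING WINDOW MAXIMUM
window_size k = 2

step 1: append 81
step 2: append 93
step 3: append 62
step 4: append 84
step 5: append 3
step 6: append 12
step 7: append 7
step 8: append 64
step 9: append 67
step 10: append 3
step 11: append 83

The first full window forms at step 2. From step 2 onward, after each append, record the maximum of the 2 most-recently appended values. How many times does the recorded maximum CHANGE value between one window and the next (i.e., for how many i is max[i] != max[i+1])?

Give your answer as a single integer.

step 1: append 81 -> window=[81] (not full yet)
step 2: append 93 -> window=[81, 93] -> max=93
step 3: append 62 -> window=[93, 62] -> max=93
step 4: append 84 -> window=[62, 84] -> max=84
step 5: append 3 -> window=[84, 3] -> max=84
step 6: append 12 -> window=[3, 12] -> max=12
step 7: append 7 -> window=[12, 7] -> max=12
step 8: append 64 -> window=[7, 64] -> max=64
step 9: append 67 -> window=[64, 67] -> max=67
step 10: append 3 -> window=[67, 3] -> max=67
step 11: append 83 -> window=[3, 83] -> max=83
Recorded maximums: 93 93 84 84 12 12 64 67 67 83
Changes between consecutive maximums: 5

Answer: 5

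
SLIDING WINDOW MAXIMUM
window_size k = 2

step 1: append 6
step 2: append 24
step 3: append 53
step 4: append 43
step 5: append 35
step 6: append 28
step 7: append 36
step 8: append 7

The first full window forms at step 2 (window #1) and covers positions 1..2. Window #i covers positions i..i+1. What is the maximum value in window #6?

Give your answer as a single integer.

step 1: append 6 -> window=[6] (not full yet)
step 2: append 24 -> window=[6, 24] -> max=24
step 3: append 53 -> window=[24, 53] -> max=53
step 4: append 43 -> window=[53, 43] -> max=53
step 5: append 35 -> window=[43, 35] -> max=43
step 6: append 28 -> window=[35, 28] -> max=35
step 7: append 36 -> window=[28, 36] -> max=36
Window #6 max = 36

Answer: 36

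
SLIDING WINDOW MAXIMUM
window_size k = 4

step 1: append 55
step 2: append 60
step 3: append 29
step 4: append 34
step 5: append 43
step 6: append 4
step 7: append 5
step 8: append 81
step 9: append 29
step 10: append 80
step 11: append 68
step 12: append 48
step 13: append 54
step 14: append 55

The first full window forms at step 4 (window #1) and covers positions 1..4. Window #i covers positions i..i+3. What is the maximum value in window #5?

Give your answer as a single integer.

Answer: 81

Derivation:
step 1: append 55 -> window=[55] (not full yet)
step 2: append 60 -> window=[55, 60] (not full yet)
step 3: append 29 -> window=[55, 60, 29] (not full yet)
step 4: append 34 -> window=[55, 60, 29, 34] -> max=60
step 5: append 43 -> window=[60, 29, 34, 43] -> max=60
step 6: append 4 -> window=[29, 34, 43, 4] -> max=43
step 7: append 5 -> window=[34, 43, 4, 5] -> max=43
step 8: append 81 -> window=[43, 4, 5, 81] -> max=81
Window #5 max = 81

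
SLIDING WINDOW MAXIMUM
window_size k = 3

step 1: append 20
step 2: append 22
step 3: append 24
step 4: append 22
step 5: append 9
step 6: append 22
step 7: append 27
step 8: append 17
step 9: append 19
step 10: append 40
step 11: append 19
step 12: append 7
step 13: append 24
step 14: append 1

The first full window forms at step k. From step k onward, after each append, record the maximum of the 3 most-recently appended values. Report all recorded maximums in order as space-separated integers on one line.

Answer: 24 24 24 22 27 27 27 40 40 40 24 24

Derivation:
step 1: append 20 -> window=[20] (not full yet)
step 2: append 22 -> window=[20, 22] (not full yet)
step 3: append 24 -> window=[20, 22, 24] -> max=24
step 4: append 22 -> window=[22, 24, 22] -> max=24
step 5: append 9 -> window=[24, 22, 9] -> max=24
step 6: append 22 -> window=[22, 9, 22] -> max=22
step 7: append 27 -> window=[9, 22, 27] -> max=27
step 8: append 17 -> window=[22, 27, 17] -> max=27
step 9: append 19 -> window=[27, 17, 19] -> max=27
step 10: append 40 -> window=[17, 19, 40] -> max=40
step 11: append 19 -> window=[19, 40, 19] -> max=40
step 12: append 7 -> window=[40, 19, 7] -> max=40
step 13: append 24 -> window=[19, 7, 24] -> max=24
step 14: append 1 -> window=[7, 24, 1] -> max=24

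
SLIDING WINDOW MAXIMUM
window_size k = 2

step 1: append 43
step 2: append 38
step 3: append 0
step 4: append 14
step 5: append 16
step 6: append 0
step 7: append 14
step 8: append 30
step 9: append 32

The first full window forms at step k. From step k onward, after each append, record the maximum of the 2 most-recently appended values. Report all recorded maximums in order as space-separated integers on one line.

Answer: 43 38 14 16 16 14 30 32

Derivation:
step 1: append 43 -> window=[43] (not full yet)
step 2: append 38 -> window=[43, 38] -> max=43
step 3: append 0 -> window=[38, 0] -> max=38
step 4: append 14 -> window=[0, 14] -> max=14
step 5: append 16 -> window=[14, 16] -> max=16
step 6: append 0 -> window=[16, 0] -> max=16
step 7: append 14 -> window=[0, 14] -> max=14
step 8: append 30 -> window=[14, 30] -> max=30
step 9: append 32 -> window=[30, 32] -> max=32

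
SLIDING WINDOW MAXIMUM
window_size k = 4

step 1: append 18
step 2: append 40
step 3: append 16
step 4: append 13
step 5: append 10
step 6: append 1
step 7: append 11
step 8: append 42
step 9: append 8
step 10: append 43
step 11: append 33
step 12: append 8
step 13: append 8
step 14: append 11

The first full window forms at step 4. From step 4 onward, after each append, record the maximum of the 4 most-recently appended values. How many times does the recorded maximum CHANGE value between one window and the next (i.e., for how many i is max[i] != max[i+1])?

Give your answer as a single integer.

Answer: 5

Derivation:
step 1: append 18 -> window=[18] (not full yet)
step 2: append 40 -> window=[18, 40] (not full yet)
step 3: append 16 -> window=[18, 40, 16] (not full yet)
step 4: append 13 -> window=[18, 40, 16, 13] -> max=40
step 5: append 10 -> window=[40, 16, 13, 10] -> max=40
step 6: append 1 -> window=[16, 13, 10, 1] -> max=16
step 7: append 11 -> window=[13, 10, 1, 11] -> max=13
step 8: append 42 -> window=[10, 1, 11, 42] -> max=42
step 9: append 8 -> window=[1, 11, 42, 8] -> max=42
step 10: append 43 -> window=[11, 42, 8, 43] -> max=43
step 11: append 33 -> window=[42, 8, 43, 33] -> max=43
step 12: append 8 -> window=[8, 43, 33, 8] -> max=43
step 13: append 8 -> window=[43, 33, 8, 8] -> max=43
step 14: append 11 -> window=[33, 8, 8, 11] -> max=33
Recorded maximums: 40 40 16 13 42 42 43 43 43 43 33
Changes between consecutive maximums: 5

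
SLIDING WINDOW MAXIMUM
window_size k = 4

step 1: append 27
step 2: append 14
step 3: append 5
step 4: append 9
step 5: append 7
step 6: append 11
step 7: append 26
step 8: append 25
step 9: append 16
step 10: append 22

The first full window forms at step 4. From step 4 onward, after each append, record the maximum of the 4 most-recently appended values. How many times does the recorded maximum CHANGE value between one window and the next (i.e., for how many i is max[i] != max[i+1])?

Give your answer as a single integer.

Answer: 3

Derivation:
step 1: append 27 -> window=[27] (not full yet)
step 2: append 14 -> window=[27, 14] (not full yet)
step 3: append 5 -> window=[27, 14, 5] (not full yet)
step 4: append 9 -> window=[27, 14, 5, 9] -> max=27
step 5: append 7 -> window=[14, 5, 9, 7] -> max=14
step 6: append 11 -> window=[5, 9, 7, 11] -> max=11
step 7: append 26 -> window=[9, 7, 11, 26] -> max=26
step 8: append 25 -> window=[7, 11, 26, 25] -> max=26
step 9: append 16 -> window=[11, 26, 25, 16] -> max=26
step 10: append 22 -> window=[26, 25, 16, 22] -> max=26
Recorded maximums: 27 14 11 26 26 26 26
Changes between consecutive maximums: 3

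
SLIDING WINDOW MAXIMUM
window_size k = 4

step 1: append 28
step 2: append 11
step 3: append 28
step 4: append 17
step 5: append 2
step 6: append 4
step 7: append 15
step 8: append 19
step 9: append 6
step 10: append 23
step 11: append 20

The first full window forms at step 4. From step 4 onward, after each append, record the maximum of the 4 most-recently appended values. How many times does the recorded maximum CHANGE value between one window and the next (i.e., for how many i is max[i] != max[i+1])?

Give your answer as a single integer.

step 1: append 28 -> window=[28] (not full yet)
step 2: append 11 -> window=[28, 11] (not full yet)
step 3: append 28 -> window=[28, 11, 28] (not full yet)
step 4: append 17 -> window=[28, 11, 28, 17] -> max=28
step 5: append 2 -> window=[11, 28, 17, 2] -> max=28
step 6: append 4 -> window=[28, 17, 2, 4] -> max=28
step 7: append 15 -> window=[17, 2, 4, 15] -> max=17
step 8: append 19 -> window=[2, 4, 15, 19] -> max=19
step 9: append 6 -> window=[4, 15, 19, 6] -> max=19
step 10: append 23 -> window=[15, 19, 6, 23] -> max=23
step 11: append 20 -> window=[19, 6, 23, 20] -> max=23
Recorded maximums: 28 28 28 17 19 19 23 23
Changes between consecutive maximums: 3

Answer: 3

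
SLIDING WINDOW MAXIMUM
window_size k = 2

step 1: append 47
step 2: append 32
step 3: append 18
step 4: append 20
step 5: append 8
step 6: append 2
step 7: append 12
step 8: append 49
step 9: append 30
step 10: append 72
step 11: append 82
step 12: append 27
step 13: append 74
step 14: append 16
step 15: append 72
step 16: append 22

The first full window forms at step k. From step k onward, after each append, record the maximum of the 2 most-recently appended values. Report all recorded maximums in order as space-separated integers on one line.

step 1: append 47 -> window=[47] (not full yet)
step 2: append 32 -> window=[47, 32] -> max=47
step 3: append 18 -> window=[32, 18] -> max=32
step 4: append 20 -> window=[18, 20] -> max=20
step 5: append 8 -> window=[20, 8] -> max=20
step 6: append 2 -> window=[8, 2] -> max=8
step 7: append 12 -> window=[2, 12] -> max=12
step 8: append 49 -> window=[12, 49] -> max=49
step 9: append 30 -> window=[49, 30] -> max=49
step 10: append 72 -> window=[30, 72] -> max=72
step 11: append 82 -> window=[72, 82] -> max=82
step 12: append 27 -> window=[82, 27] -> max=82
step 13: append 74 -> window=[27, 74] -> max=74
step 14: append 16 -> window=[74, 16] -> max=74
step 15: append 72 -> window=[16, 72] -> max=72
step 16: append 22 -> window=[72, 22] -> max=72

Answer: 47 32 20 20 8 12 49 49 72 82 82 74 74 72 72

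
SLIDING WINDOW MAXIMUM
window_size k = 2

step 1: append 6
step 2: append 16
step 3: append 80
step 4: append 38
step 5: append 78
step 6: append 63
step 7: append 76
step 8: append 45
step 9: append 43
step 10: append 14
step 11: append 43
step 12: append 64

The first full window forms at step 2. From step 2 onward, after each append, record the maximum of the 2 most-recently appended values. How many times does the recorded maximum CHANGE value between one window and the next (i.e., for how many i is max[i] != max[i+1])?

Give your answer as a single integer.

step 1: append 6 -> window=[6] (not full yet)
step 2: append 16 -> window=[6, 16] -> max=16
step 3: append 80 -> window=[16, 80] -> max=80
step 4: append 38 -> window=[80, 38] -> max=80
step 5: append 78 -> window=[38, 78] -> max=78
step 6: append 63 -> window=[78, 63] -> max=78
step 7: append 76 -> window=[63, 76] -> max=76
step 8: append 45 -> window=[76, 45] -> max=76
step 9: append 43 -> window=[45, 43] -> max=45
step 10: append 14 -> window=[43, 14] -> max=43
step 11: append 43 -> window=[14, 43] -> max=43
step 12: append 64 -> window=[43, 64] -> max=64
Recorded maximums: 16 80 80 78 78 76 76 45 43 43 64
Changes between consecutive maximums: 6

Answer: 6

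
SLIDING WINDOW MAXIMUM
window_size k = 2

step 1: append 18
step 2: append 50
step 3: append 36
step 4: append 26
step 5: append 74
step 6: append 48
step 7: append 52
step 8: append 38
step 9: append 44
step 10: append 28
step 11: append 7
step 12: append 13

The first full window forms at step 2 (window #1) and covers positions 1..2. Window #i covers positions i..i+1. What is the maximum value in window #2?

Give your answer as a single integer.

Answer: 50

Derivation:
step 1: append 18 -> window=[18] (not full yet)
step 2: append 50 -> window=[18, 50] -> max=50
step 3: append 36 -> window=[50, 36] -> max=50
Window #2 max = 50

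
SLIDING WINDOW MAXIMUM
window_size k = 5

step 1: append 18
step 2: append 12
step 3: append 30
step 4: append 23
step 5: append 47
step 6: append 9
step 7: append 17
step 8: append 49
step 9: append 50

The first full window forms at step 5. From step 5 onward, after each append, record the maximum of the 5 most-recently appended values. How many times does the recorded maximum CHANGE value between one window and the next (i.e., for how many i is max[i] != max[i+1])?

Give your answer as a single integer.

Answer: 2

Derivation:
step 1: append 18 -> window=[18] (not full yet)
step 2: append 12 -> window=[18, 12] (not full yet)
step 3: append 30 -> window=[18, 12, 30] (not full yet)
step 4: append 23 -> window=[18, 12, 30, 23] (not full yet)
step 5: append 47 -> window=[18, 12, 30, 23, 47] -> max=47
step 6: append 9 -> window=[12, 30, 23, 47, 9] -> max=47
step 7: append 17 -> window=[30, 23, 47, 9, 17] -> max=47
step 8: append 49 -> window=[23, 47, 9, 17, 49] -> max=49
step 9: append 50 -> window=[47, 9, 17, 49, 50] -> max=50
Recorded maximums: 47 47 47 49 50
Changes between consecutive maximums: 2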